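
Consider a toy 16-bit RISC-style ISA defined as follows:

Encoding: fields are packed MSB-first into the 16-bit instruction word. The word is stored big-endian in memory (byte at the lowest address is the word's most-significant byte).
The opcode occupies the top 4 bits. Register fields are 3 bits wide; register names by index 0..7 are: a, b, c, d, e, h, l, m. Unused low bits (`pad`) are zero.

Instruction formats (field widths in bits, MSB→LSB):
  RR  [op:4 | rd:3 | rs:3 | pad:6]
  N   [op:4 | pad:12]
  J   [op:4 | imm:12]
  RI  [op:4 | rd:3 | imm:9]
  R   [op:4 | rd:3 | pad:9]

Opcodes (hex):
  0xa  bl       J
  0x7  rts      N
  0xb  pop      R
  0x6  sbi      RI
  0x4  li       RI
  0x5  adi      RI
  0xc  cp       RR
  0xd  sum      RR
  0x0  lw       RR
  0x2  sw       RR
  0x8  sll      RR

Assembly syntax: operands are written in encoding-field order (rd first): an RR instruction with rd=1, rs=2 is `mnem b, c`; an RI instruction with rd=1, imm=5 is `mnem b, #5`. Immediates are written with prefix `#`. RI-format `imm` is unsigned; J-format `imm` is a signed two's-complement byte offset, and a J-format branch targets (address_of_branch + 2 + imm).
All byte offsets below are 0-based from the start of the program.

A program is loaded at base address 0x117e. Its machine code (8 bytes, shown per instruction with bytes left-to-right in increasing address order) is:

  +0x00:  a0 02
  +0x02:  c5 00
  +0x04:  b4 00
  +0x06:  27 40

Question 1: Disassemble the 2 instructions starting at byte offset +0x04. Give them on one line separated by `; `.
off 0x04: read b4 00 as big → 0xb400
  opcode bits[15:12]=0xb: pop/R
  [11:9] rd=2 = c
off 0x06: read 27 40 as big → 0x2740
  opcode bits[15:12]=0x2: sw/RR
  [11:9] rd=3 = d
  [8:6] rs=5 = h

pop c; sw d, h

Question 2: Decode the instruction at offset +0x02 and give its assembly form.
[02] c5 00 → 0xc500
  opcode bits[15:12]=0xc: cp/RR
  rd: (w>>9)&0x7=0x2 → c
  rs: (w>>6)&0x7=0x4 → e

cp c, e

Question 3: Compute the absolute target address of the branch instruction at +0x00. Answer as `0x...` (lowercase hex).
0x1182

@+00  big-endian(a0 02) = 0xa002
  op=0xa002>>12=0xa ⇒ bl (J)
  [11:0] imm=2 = #2
  target = base 0x117e + off 0x00 + 2 + imm 2 = 0x1182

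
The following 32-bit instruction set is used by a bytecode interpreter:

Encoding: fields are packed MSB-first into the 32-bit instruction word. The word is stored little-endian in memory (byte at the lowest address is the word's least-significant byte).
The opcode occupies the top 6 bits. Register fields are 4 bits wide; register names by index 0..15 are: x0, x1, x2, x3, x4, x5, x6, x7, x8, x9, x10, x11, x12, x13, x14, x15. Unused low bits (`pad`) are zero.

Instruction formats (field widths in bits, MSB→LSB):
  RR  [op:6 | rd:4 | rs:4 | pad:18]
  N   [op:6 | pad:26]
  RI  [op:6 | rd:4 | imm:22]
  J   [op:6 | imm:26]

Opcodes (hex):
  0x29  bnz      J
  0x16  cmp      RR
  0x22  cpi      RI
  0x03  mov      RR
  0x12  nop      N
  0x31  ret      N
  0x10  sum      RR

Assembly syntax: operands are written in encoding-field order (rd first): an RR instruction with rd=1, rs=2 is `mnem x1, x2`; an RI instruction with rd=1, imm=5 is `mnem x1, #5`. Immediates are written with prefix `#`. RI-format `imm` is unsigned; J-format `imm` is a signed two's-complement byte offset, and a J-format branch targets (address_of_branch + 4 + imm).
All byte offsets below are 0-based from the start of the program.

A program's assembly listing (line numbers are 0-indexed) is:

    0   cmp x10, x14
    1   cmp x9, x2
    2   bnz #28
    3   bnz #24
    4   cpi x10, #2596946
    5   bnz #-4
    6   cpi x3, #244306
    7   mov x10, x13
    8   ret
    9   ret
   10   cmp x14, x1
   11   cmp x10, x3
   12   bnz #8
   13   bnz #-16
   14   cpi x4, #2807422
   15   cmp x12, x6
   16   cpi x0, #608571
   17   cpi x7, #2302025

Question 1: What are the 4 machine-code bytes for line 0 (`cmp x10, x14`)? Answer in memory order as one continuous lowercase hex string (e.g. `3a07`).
0000b85a

0. cmp fields op=0x16:6|rd=10:4|rs=14:4|pad=0:18 → word 5ab80000h → 00 00 b8 5a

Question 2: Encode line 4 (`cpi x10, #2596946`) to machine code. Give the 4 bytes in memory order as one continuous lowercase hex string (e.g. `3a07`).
4. cpi fields op=0x22:6|rd=10:4|imm=2596946:22 → word 8aa7a052h → 52 a0 a7 8a

52a0a78a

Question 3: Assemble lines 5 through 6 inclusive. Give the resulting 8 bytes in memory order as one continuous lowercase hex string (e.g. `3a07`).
fcffffa752bac388

L5: bnz op=0x29:6|imm=-4:26 ⇒ 0xa7fffffc ⇒ little fc ff ff a7
L6: cpi op=0x22:6|rd=3:4|imm=244306:22 ⇒ 0x88c3ba52 ⇒ little 52 ba c3 88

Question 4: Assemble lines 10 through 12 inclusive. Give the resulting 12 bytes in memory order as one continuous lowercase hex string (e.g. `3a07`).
0000845b00008c5a080000a4

line 10 (cmp): pack op=0x16:6|rd=14:4|rs=1:4|pad=0:18 = 0x5b840000; little→ 00 00 84 5b
line 11 (cmp): pack op=0x16:6|rd=10:4|rs=3:4|pad=0:18 = 0x5a8c0000; little→ 00 00 8c 5a
line 12 (bnz): pack op=0x29:6|imm=8:26 = 0xa4000008; little→ 08 00 00 a4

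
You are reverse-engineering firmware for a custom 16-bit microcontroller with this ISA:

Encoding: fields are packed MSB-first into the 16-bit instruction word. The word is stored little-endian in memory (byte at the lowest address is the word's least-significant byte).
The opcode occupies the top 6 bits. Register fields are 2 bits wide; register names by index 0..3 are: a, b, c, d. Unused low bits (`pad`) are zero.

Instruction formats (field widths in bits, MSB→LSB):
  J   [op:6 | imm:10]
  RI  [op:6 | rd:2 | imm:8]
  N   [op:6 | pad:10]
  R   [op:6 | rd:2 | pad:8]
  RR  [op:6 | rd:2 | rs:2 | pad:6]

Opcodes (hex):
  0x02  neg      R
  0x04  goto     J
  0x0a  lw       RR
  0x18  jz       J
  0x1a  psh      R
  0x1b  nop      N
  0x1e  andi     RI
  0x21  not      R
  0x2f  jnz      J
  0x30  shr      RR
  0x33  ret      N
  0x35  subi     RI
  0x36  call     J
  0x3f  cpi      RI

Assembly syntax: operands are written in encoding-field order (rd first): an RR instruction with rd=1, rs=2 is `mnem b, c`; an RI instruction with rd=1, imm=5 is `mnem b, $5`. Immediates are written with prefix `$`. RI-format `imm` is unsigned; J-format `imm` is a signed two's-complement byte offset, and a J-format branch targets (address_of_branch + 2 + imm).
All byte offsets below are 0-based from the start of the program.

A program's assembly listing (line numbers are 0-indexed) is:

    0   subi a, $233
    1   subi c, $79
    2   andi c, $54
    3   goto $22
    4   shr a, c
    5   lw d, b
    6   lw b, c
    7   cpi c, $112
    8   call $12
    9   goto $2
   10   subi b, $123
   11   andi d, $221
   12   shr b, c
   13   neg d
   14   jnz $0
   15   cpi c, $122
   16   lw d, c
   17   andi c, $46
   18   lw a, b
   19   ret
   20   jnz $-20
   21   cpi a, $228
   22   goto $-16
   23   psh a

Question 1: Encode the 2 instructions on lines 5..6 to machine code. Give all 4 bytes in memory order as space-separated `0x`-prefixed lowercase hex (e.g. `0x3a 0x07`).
0x40 0x2b 0x80 0x29

line 5 (lw): pack op=0xa:6|rd=3:2|rs=1:2|pad=0:6 = 0x2b40; little→ 40 2b
line 6 (lw): pack op=0xa:6|rd=1:2|rs=2:2|pad=0:6 = 0x2980; little→ 80 29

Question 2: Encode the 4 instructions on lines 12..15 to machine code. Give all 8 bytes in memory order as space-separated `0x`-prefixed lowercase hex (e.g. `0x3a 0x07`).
0x80 0xc1 0x00 0x0b 0x00 0xbc 0x7a 0xfe

12. shr fields op=0x30:6|rd=1:2|rs=2:2|pad=0:6 → word c180h → 80 c1
13. neg fields op=0x2:6|rd=3:2|pad=0:8 → word 0b00h → 00 0b
14. jnz fields op=0x2f:6|imm=0:10 → word bc00h → 00 bc
15. cpi fields op=0x3f:6|rd=2:2|imm=122:8 → word fe7ah → 7a fe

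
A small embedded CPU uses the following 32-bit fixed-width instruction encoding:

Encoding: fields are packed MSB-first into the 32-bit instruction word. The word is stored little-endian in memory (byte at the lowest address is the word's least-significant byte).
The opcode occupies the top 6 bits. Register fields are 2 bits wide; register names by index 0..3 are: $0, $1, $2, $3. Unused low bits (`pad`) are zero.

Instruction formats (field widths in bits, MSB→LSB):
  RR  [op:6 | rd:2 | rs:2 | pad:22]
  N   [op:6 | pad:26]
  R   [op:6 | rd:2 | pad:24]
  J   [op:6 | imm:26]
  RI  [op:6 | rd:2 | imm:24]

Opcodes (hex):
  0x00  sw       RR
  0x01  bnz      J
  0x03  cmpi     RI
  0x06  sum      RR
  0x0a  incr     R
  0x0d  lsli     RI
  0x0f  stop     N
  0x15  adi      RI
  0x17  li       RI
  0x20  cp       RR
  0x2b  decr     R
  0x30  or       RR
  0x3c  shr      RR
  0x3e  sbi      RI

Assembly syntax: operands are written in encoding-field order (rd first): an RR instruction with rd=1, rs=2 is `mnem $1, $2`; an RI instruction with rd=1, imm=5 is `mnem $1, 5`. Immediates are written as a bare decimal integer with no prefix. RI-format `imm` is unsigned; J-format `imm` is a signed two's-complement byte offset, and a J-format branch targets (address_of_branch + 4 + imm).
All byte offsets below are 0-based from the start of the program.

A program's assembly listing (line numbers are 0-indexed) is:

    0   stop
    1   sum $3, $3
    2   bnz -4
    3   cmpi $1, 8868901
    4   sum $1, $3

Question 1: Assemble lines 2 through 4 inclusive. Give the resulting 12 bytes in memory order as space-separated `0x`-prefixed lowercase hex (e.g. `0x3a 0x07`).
L2: bnz op=0x1:6|imm=-4:26 ⇒ 0x07fffffc ⇒ little fc ff ff 07
L3: cmpi op=0x3:6|rd=1:2|imm=8868901:24 ⇒ 0x0d875425 ⇒ little 25 54 87 0d
L4: sum op=0x6:6|rd=1:2|rs=3:2|pad=0:22 ⇒ 0x19c00000 ⇒ little 00 00 c0 19

0xfc 0xff 0xff 0x07 0x25 0x54 0x87 0x0d 0x00 0x00 0xc0 0x19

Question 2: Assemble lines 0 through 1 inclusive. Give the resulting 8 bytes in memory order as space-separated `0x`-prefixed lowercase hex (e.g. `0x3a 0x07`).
line 0 (stop): pack op=0xf:6|pad=0:26 = 0x3c000000; little→ 00 00 00 3c
line 1 (sum): pack op=0x6:6|rd=3:2|rs=3:2|pad=0:22 = 0x1bc00000; little→ 00 00 c0 1b

0x00 0x00 0x00 0x3c 0x00 0x00 0xc0 0x1b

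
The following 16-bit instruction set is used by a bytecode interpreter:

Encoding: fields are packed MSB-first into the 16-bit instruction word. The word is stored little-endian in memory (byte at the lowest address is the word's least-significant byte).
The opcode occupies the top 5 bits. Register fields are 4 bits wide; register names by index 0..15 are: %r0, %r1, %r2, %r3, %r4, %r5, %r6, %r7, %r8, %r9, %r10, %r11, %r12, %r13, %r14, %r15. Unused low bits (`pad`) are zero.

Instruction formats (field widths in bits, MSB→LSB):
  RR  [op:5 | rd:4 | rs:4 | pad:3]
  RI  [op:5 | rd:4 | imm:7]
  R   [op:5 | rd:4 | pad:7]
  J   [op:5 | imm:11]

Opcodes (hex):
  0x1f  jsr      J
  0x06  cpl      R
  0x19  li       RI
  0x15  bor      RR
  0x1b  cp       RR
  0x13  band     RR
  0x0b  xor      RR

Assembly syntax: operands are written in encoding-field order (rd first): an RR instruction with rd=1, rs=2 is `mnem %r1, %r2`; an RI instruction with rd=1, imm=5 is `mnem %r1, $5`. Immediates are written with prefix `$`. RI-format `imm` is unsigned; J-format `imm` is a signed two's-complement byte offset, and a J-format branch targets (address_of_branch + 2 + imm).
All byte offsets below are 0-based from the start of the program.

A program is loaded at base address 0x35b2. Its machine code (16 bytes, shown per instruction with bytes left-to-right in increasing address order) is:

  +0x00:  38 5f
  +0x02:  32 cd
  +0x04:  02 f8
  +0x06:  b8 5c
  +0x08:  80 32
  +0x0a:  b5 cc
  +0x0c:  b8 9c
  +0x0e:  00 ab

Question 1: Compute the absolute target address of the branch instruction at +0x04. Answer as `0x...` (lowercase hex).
+0x04: 02 f8 ⇒ word 0xf802 (little)
  top 5b → 0x1f → jsr [J]
  [10:0] imm=2 = $2
  target = base 0x35b2 + off 0x04 + 2 + imm 2 = 0x35ba

0x35ba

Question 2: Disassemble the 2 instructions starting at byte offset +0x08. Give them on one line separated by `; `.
cpl %r5; li %r9, $53

+0x08: 80 32 ⇒ word 0x3280 (little)
  op=0x3280>>11=0x6 ⇒ cpl (R)
  rd@[10:7]=0x5 ⇒ %r5
+0x0a: b5 cc ⇒ word 0xccb5 (little)
  op=0xccb5>>11=0x19 ⇒ li (RI)
  rd@[10:7]=0x9 ⇒ %r9
  imm@[6:0]=0x35 ⇒ $53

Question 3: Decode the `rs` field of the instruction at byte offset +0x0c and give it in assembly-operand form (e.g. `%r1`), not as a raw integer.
[0c] b8 9c → 0x9cb8
  op=0x9cb8>>11=0x13 ⇒ band (RR)
  rd@[10:7]=0x9 ⇒ %r9
  rs@[6:3]=0x7 ⇒ %r7

%r7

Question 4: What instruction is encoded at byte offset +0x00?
xor %r14, %r7

+0x00: 38 5f ⇒ word 0x5f38 (little)
  op=0x5f38>>11=0xb ⇒ xor (RR)
  rd@[10:7]=0xe ⇒ %r14
  rs@[6:3]=0x7 ⇒ %r7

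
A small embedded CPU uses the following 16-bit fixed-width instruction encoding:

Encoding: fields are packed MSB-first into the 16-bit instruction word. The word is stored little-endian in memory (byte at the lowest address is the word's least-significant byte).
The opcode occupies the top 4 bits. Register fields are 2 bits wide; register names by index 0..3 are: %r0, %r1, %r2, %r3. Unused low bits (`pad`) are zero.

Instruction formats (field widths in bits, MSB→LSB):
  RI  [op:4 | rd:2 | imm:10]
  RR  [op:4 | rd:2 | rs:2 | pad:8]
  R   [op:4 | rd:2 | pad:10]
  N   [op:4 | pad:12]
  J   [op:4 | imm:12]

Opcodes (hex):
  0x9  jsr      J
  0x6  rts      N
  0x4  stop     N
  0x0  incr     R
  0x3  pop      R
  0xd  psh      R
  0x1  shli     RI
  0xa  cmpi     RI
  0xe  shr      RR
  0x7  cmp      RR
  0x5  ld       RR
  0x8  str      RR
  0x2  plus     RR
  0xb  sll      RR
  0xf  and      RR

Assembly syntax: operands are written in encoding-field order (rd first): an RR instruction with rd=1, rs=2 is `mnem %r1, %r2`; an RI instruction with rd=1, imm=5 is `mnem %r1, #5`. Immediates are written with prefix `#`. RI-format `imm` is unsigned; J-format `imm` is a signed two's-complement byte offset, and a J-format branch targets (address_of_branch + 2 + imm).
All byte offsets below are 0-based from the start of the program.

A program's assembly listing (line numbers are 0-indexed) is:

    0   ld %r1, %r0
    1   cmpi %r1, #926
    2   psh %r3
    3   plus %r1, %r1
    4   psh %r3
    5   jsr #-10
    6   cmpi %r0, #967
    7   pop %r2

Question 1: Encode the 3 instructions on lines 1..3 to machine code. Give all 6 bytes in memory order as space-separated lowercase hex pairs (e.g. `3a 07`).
L1: cmpi op=0xa:4|rd=1:2|imm=926:10 ⇒ 0xa79e ⇒ little 9e a7
L2: psh op=0xd:4|rd=3:2|pad=0:10 ⇒ 0xdc00 ⇒ little 00 dc
L3: plus op=0x2:4|rd=1:2|rs=1:2|pad=0:8 ⇒ 0x2500 ⇒ little 00 25

9e a7 00 dc 00 25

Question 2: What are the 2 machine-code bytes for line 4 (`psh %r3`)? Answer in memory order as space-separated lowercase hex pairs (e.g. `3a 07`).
00 dc

L4: psh op=0xd:4|rd=3:2|pad=0:10 ⇒ 0xdc00 ⇒ little 00 dc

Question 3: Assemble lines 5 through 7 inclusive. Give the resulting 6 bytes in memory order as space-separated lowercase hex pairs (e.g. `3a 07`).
5. jsr fields op=0x9:4|imm=-10:12 → word 9ff6h → f6 9f
6. cmpi fields op=0xa:4|rd=0:2|imm=967:10 → word a3c7h → c7 a3
7. pop fields op=0x3:4|rd=2:2|pad=0:10 → word 3800h → 00 38

f6 9f c7 a3 00 38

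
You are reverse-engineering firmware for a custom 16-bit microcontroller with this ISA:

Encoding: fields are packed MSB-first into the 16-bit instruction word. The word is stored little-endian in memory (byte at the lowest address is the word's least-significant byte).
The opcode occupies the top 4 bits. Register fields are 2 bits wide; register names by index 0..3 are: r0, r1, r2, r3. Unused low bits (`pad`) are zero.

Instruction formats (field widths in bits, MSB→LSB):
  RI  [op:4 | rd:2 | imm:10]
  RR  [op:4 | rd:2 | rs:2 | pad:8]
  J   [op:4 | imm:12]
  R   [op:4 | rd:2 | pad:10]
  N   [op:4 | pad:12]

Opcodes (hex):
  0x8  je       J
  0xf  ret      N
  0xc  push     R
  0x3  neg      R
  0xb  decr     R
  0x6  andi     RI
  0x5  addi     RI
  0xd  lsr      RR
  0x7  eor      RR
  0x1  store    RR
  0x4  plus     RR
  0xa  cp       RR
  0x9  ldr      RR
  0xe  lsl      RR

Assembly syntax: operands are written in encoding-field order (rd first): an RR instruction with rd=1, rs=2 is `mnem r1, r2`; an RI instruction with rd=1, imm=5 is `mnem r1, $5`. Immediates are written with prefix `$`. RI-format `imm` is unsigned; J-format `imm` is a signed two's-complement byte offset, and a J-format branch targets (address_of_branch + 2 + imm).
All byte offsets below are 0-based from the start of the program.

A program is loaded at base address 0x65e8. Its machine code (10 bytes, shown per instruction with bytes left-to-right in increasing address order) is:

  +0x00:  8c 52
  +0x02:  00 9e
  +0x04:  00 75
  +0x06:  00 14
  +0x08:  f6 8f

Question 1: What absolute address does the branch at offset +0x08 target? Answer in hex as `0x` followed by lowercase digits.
+0x08: f6 8f ⇒ word 0x8ff6 (little)
  op=0x8ff6>>12=0x8 ⇒ je (J)
  [11:0] imm=4086 (s12→-10) = $-10
  target = base 0x65e8 + off 0x08 + 2 + imm -10 = 0x65e8

0x65e8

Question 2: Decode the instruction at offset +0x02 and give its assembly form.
@+02  little-endian(00 9e) = 0x9e00
  opcode bits[15:12]=0x9: ldr/RR
  rd@[11:10]=0x3 ⇒ r3
  rs@[9:8]=0x2 ⇒ r2

ldr r3, r2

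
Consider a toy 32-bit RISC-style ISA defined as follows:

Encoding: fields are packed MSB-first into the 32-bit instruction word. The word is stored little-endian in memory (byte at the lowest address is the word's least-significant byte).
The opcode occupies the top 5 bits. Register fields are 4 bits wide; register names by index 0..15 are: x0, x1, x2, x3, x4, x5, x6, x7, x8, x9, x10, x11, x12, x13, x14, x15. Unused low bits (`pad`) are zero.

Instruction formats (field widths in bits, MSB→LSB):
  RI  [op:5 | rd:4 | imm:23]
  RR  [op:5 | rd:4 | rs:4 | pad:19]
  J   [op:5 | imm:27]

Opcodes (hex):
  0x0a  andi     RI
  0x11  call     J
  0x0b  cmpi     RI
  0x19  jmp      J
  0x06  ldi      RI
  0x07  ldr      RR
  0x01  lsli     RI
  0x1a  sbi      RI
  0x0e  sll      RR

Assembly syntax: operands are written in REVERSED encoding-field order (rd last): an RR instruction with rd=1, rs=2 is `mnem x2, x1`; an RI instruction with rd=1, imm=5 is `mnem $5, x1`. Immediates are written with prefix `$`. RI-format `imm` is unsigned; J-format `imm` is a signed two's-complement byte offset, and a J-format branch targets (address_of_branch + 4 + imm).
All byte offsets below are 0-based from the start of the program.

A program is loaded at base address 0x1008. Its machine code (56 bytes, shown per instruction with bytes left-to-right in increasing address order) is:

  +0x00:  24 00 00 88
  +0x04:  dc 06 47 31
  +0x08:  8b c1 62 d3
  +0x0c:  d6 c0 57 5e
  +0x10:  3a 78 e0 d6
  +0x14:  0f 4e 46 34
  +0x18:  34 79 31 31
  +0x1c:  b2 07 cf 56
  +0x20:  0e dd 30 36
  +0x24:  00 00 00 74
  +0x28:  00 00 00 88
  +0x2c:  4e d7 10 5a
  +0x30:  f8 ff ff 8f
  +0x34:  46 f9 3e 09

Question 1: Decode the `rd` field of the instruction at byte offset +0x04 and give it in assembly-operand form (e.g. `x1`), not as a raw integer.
+0x04: dc 06 47 31 ⇒ word 0x314706dc (little)
  top 5b → 0x6 → ldi [RI]
  rd: (w>>23)&0xf=0x2 → x2
  imm: (w>>0)&0x7fffff=0x4706dc → $4654812

x2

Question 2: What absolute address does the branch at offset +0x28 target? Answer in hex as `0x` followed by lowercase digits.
0x1034

[28] 00 00 00 88 → 0x88000000
  op=0x88000000>>27=0x11 ⇒ call (J)
  imm: (w>>0)&0x7ffffff=0x0 → $0
  target = base 0x1008 + off 0x28 + 4 + imm 0 = 0x1034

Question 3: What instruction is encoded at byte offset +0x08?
sbi $6472075, x6

off 0x08: read 8b c1 62 d3 as little → 0xd362c18b
  opcode bits[31:27]=0x1a: sbi/RI
  [26:23] rd=6 = x6
  [22:0] imm=6472075 = $6472075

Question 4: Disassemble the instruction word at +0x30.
@+30  little-endian(f8 ff ff 8f) = 0x8ffffff8
  op=0x8ffffff8>>27=0x11 ⇒ call (J)
  imm@[26:0]=0x7fffff8 (s27→-8) ⇒ $-8

call $-8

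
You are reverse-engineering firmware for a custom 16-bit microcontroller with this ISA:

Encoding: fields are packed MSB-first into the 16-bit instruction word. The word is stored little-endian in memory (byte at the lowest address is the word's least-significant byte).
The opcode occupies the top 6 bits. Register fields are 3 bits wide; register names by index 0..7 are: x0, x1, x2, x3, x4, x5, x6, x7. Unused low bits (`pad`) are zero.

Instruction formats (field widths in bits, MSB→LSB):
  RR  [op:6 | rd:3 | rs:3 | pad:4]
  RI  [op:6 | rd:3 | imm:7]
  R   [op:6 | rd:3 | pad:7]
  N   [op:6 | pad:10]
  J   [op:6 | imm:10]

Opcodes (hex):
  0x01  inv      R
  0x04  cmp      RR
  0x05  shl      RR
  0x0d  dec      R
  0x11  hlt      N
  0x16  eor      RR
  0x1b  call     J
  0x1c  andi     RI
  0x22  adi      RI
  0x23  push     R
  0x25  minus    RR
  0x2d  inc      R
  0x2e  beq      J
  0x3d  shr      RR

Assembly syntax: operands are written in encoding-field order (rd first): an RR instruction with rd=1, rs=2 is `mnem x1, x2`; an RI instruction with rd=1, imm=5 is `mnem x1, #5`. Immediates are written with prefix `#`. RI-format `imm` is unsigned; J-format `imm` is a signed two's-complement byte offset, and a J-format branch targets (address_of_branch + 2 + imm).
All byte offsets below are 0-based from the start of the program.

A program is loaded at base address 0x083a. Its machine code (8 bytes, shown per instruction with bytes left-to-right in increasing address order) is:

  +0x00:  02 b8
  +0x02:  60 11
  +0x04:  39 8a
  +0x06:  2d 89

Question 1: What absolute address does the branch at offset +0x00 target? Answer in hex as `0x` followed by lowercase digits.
0x083e

+0x00: 02 b8 ⇒ word 0xb802 (little)
  top 6b → 0x2e → beq [J]
  imm@[9:0]=0x2 ⇒ #2
  target = base 0x083a + off 0x00 + 2 + imm 2 = 0x083e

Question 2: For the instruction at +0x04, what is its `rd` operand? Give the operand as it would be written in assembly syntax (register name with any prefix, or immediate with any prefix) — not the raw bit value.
x4

off 0x04: read 39 8a as little → 0x8a39
  op=0x8a39>>10=0x22 ⇒ adi (RI)
  rd: (w>>7)&0x7=0x4 → x4
  imm: (w>>0)&0x7f=0x39 → #57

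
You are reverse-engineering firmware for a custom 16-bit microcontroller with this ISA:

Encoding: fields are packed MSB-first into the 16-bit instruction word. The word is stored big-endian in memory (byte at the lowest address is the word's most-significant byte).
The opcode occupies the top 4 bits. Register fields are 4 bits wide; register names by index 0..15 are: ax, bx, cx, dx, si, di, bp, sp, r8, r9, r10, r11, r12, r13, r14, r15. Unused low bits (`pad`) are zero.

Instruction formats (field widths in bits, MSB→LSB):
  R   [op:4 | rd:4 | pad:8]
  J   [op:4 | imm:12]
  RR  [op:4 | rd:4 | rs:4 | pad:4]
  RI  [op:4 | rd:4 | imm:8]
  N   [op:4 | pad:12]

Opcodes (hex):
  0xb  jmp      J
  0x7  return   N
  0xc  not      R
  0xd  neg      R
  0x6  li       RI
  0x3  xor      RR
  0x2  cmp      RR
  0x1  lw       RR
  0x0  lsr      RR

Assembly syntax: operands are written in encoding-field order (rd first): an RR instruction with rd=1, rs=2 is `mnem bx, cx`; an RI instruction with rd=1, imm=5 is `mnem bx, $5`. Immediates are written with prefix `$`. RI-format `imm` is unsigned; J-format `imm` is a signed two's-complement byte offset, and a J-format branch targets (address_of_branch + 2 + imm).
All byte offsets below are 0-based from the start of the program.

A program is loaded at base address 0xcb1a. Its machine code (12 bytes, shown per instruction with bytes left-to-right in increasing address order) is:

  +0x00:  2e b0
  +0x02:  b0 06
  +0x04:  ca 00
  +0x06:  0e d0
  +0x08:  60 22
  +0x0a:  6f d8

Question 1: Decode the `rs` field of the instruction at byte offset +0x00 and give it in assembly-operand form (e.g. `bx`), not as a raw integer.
r11

off 0x00: read 2e b0 as big → 0x2eb0
  op=0x2eb0>>12=0x2 ⇒ cmp (RR)
  rd@[11:8]=0xe ⇒ r14
  rs@[7:4]=0xb ⇒ r11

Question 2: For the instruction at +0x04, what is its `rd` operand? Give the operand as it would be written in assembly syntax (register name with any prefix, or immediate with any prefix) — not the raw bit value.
@+04  big-endian(ca 00) = 0xca00
  op=0xca00>>12=0xc ⇒ not (R)
  rd@[11:8]=0xa ⇒ r10

r10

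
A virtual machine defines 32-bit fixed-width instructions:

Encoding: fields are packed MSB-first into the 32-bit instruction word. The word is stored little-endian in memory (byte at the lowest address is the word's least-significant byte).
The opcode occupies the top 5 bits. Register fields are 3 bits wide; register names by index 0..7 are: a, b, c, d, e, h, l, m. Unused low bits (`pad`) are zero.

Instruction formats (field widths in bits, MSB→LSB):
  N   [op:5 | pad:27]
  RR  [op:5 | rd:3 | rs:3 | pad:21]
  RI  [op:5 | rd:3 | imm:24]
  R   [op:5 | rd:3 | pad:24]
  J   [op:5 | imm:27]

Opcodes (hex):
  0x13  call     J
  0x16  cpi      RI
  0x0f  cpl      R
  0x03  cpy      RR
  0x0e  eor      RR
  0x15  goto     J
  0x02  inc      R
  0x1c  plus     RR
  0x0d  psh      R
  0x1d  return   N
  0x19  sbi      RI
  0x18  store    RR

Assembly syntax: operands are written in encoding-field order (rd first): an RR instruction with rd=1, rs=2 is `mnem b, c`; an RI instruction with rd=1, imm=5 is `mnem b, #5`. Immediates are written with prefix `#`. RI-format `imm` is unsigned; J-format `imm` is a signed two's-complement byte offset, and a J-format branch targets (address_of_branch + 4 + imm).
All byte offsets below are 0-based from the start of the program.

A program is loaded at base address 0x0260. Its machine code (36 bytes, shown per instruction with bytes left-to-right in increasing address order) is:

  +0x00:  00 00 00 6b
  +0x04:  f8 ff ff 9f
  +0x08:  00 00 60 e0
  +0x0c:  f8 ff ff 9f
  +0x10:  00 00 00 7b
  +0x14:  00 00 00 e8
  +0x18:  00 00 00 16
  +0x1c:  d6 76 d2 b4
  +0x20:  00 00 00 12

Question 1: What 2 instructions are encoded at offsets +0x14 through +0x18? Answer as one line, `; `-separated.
[14] 00 00 00 e8 → 0xe8000000
  top 5b → 0x1d → return [N]
[18] 00 00 00 16 → 0x16000000
  top 5b → 0x2 → inc [R]
  [26:24] rd=6 = l

return; inc l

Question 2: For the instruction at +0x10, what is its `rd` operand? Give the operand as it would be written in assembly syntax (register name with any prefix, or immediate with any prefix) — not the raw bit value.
d

+0x10: 00 00 00 7b ⇒ word 0x7b000000 (little)
  top 5b → 0xf → cpl [R]
  rd@[26:24]=0x3 ⇒ d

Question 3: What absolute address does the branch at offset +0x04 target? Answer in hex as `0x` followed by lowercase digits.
+0x04: f8 ff ff 9f ⇒ word 0x9ffffff8 (little)
  top 5b → 0x13 → call [J]
  [26:0] imm=134217720 (s27→-8) = #-8
  target = base 0x0260 + off 0x04 + 4 + imm -8 = 0x0260

0x0260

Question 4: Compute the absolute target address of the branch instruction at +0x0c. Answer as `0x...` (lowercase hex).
0x0268

[0c] f8 ff ff 9f → 0x9ffffff8
  op=0x9ffffff8>>27=0x13 ⇒ call (J)
  imm@[26:0]=0x7fffff8 (s27→-8) ⇒ #-8
  target = base 0x0260 + off 0x0c + 4 + imm -8 = 0x0268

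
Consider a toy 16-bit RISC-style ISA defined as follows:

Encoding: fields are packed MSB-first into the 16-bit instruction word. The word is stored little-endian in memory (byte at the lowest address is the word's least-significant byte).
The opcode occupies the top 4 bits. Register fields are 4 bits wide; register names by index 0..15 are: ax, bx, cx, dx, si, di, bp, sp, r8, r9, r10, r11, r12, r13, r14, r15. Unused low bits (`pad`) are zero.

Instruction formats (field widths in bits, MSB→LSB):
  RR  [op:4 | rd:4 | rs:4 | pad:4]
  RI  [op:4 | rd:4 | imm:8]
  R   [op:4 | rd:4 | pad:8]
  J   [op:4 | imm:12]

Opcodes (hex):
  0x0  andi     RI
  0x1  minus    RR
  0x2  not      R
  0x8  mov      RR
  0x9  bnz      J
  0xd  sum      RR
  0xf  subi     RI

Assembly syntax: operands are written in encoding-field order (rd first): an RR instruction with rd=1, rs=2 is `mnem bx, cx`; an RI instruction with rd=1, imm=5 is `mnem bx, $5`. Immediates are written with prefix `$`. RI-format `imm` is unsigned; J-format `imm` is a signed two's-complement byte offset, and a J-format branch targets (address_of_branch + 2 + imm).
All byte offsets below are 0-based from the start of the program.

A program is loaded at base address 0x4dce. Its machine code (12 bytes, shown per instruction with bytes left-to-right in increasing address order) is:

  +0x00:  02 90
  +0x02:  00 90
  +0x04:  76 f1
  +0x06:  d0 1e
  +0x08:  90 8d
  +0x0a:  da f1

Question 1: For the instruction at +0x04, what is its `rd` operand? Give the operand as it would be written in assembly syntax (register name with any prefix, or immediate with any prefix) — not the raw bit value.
bx

@+04  little-endian(76 f1) = 0xf176
  top 4b → 0xf → subi [RI]
  rd@[11:8]=0x1 ⇒ bx
  imm@[7:0]=0x76 ⇒ $118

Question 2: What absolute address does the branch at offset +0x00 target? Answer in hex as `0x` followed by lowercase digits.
0x4dd2

@+00  little-endian(02 90) = 0x9002
  op=0x9002>>12=0x9 ⇒ bnz (J)
  [11:0] imm=2 = $2
  target = base 0x4dce + off 0x00 + 2 + imm 2 = 0x4dd2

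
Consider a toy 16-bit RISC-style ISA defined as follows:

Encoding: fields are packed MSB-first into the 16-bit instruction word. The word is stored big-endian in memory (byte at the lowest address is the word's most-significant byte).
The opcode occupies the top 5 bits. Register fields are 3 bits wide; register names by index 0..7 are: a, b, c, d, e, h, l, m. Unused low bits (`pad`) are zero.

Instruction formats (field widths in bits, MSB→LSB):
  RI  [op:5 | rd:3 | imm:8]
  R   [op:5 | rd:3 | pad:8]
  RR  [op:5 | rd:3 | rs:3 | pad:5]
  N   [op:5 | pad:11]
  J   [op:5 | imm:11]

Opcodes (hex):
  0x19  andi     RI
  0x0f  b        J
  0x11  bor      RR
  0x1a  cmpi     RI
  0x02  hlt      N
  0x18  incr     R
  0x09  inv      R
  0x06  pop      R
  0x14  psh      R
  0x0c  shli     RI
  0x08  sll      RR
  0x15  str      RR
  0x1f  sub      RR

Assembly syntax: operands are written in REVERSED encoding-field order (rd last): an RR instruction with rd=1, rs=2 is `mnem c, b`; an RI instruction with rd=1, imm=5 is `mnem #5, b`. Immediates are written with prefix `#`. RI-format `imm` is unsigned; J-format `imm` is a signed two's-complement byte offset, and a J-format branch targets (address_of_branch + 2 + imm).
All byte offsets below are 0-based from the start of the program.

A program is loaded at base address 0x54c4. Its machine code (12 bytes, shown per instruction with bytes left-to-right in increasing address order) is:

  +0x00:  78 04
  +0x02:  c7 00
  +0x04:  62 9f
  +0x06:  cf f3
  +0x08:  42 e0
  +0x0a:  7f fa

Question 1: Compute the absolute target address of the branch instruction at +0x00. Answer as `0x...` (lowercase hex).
off 0x00: read 78 04 as big → 0x7804
  op=0x7804>>11=0xf ⇒ b (J)
  [10:0] imm=4 = #4
  target = base 0x54c4 + off 0x00 + 2 + imm 4 = 0x54ca

0x54ca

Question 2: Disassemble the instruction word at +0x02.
@+02  big-endian(c7 00) = 0xc700
  top 5b → 0x18 → incr [R]
  rd@[10:8]=0x7 ⇒ m

incr m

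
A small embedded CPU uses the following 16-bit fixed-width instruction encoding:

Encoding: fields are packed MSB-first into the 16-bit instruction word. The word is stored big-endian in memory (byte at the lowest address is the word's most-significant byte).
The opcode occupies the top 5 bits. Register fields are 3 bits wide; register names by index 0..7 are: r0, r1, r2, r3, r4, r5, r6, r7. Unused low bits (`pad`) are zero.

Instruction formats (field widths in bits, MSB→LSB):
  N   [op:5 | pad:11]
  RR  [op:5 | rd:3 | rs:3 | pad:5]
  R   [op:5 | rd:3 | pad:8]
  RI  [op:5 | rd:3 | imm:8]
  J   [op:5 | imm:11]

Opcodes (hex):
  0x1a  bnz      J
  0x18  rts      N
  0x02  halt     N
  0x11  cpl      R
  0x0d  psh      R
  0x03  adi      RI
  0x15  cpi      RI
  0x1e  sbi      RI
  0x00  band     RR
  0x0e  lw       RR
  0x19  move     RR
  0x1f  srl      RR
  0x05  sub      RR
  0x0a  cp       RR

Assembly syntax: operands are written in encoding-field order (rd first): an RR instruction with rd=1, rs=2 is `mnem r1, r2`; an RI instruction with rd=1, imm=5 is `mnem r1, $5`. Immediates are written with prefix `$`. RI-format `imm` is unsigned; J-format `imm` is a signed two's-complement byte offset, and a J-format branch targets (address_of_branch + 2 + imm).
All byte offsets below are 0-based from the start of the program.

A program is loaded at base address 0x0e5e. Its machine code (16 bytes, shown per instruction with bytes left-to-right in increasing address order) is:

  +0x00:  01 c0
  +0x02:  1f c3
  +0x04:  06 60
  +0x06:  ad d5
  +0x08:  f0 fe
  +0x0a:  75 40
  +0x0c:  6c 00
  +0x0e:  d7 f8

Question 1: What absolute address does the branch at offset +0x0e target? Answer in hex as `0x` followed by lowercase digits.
off 0x0e: read d7 f8 as big → 0xd7f8
  top 5b → 0x1a → bnz [J]
  imm: (w>>0)&0x7ff=0x7f8 (s11→-8) → $-8
  target = base 0x0e5e + off 0x0e + 2 + imm -8 = 0x0e66

0x0e66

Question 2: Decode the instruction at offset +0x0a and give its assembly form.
off 0x0a: read 75 40 as big → 0x7540
  op=0x7540>>11=0xe ⇒ lw (RR)
  rd@[10:8]=0x5 ⇒ r5
  rs@[7:5]=0x2 ⇒ r2

lw r5, r2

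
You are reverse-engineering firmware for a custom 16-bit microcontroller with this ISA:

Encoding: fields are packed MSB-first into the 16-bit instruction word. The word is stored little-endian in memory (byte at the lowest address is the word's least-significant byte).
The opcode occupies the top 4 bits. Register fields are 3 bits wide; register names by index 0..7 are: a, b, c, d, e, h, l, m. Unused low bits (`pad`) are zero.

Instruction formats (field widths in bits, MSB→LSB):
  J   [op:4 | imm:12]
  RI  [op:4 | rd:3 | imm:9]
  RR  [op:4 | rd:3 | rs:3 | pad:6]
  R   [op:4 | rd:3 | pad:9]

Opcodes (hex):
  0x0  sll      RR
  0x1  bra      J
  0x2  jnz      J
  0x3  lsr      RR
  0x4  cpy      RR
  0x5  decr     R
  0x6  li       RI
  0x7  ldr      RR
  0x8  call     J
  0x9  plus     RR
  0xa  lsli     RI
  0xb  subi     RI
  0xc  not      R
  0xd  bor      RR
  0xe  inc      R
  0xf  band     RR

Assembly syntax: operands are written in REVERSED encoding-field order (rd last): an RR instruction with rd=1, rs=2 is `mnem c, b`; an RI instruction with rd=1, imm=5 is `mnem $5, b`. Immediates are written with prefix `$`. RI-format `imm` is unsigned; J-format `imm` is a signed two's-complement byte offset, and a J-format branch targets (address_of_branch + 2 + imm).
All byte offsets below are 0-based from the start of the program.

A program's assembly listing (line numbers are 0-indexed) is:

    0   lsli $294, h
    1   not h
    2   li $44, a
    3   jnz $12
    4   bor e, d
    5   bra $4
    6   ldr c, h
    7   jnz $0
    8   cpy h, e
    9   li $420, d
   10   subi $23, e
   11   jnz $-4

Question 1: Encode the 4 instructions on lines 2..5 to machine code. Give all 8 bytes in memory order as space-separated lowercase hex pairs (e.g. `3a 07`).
L2: li op=0x6:4|rd=0:3|imm=44:9 ⇒ 0x602c ⇒ little 2c 60
L3: jnz op=0x2:4|imm=12:12 ⇒ 0x200c ⇒ little 0c 20
L4: bor op=0xd:4|rd=3:3|rs=4:3|pad=0:6 ⇒ 0xd700 ⇒ little 00 d7
L5: bra op=0x1:4|imm=4:12 ⇒ 0x1004 ⇒ little 04 10

2c 60 0c 20 00 d7 04 10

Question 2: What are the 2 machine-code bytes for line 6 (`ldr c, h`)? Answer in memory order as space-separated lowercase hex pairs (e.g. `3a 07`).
80 7a

line 6 (ldr): pack op=0x7:4|rd=5:3|rs=2:3|pad=0:6 = 0x7a80; little→ 80 7a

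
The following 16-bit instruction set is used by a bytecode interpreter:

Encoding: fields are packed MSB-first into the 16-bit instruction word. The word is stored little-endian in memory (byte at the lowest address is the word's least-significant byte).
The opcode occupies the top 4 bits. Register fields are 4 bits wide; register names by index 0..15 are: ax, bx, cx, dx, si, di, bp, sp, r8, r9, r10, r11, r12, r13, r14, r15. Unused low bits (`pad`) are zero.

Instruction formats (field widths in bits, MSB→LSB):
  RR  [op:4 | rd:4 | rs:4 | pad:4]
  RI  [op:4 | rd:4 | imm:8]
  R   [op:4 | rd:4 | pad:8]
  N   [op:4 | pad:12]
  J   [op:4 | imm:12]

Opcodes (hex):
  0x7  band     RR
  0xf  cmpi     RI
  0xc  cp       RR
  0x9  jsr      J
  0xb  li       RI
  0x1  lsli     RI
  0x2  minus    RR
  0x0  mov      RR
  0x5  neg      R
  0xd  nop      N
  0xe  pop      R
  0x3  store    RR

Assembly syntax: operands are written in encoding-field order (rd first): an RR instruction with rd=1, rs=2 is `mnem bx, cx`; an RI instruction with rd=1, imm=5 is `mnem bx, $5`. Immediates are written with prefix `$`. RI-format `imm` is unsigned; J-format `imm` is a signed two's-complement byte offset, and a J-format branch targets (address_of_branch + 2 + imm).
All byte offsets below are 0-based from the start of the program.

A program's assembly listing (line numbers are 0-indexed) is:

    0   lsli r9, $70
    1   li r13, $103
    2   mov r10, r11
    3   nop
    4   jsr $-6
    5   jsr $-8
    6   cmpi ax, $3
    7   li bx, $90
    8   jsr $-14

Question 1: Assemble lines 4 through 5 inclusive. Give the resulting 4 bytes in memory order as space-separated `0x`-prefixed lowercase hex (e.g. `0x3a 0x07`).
line 4 (jsr): pack op=0x9:4|imm=-6:12 = 0x9ffa; little→ fa 9f
line 5 (jsr): pack op=0x9:4|imm=-8:12 = 0x9ff8; little→ f8 9f

0xfa 0x9f 0xf8 0x9f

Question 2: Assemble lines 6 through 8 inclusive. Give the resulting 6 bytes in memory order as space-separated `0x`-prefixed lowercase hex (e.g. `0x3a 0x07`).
L6: cmpi op=0xf:4|rd=0:4|imm=3:8 ⇒ 0xf003 ⇒ little 03 f0
L7: li op=0xb:4|rd=1:4|imm=90:8 ⇒ 0xb15a ⇒ little 5a b1
L8: jsr op=0x9:4|imm=-14:12 ⇒ 0x9ff2 ⇒ little f2 9f

0x03 0xf0 0x5a 0xb1 0xf2 0x9f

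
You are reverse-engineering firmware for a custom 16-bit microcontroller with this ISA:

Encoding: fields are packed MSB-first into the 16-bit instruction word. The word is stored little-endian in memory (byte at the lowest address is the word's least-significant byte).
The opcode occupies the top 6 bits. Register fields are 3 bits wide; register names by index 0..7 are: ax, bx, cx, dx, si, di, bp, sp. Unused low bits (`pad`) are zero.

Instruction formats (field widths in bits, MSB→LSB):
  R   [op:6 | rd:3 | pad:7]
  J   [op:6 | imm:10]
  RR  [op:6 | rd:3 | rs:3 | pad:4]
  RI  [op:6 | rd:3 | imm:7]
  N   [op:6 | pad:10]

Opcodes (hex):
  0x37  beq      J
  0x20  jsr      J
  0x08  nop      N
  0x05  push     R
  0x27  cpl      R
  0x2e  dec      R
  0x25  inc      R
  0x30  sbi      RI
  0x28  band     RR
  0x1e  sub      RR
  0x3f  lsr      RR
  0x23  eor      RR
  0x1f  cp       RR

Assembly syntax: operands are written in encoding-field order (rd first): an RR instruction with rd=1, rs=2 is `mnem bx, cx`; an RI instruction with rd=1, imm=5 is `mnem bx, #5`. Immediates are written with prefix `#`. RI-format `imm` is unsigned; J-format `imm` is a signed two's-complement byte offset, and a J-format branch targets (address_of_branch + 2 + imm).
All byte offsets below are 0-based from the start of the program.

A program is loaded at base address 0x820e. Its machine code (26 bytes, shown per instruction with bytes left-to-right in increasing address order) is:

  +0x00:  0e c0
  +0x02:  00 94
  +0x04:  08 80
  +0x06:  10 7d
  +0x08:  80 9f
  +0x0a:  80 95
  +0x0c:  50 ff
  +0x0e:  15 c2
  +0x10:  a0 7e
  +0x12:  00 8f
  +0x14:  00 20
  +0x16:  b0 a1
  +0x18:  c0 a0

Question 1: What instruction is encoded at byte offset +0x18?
band bx, si

@+18  little-endian(c0 a0) = 0xa0c0
  top 6b → 0x28 → band [RR]
  rd: (w>>7)&0x7=0x1 → bx
  rs: (w>>4)&0x7=0x4 → si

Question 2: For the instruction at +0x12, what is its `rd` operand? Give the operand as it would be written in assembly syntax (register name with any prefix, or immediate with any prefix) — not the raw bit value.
@+12  little-endian(00 8f) = 0x8f00
  opcode bits[15:10]=0x23: eor/RR
  [9:7] rd=6 = bp
  [6:4] rs=0 = ax

bp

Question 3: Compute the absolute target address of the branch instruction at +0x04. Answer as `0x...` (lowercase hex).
[04] 08 80 → 0x8008
  opcode bits[15:10]=0x20: jsr/J
  imm: (w>>0)&0x3ff=0x8 → #8
  target = base 0x820e + off 0x04 + 2 + imm 8 = 0x821c

0x821c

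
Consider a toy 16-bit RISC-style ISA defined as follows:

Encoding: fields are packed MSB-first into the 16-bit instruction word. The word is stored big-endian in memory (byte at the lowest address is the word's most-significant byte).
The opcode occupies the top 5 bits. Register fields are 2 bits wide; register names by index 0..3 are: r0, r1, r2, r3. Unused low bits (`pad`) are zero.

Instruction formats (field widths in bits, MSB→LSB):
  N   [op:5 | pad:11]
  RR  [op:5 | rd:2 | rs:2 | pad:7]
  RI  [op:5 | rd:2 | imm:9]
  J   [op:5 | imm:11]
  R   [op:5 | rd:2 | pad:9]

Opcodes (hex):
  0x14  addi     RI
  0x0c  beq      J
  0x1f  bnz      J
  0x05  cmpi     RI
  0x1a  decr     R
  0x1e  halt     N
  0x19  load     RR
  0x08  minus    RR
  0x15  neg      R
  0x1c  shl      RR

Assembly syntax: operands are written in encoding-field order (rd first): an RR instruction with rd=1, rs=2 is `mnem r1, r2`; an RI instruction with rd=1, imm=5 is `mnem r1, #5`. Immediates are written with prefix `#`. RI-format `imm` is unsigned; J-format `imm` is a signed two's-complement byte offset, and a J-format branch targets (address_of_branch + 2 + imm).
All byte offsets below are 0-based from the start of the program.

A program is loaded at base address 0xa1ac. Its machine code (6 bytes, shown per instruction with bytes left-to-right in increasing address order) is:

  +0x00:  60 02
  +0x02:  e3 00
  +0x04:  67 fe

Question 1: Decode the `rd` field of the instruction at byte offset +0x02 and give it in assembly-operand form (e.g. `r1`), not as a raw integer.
@+02  big-endian(e3 00) = 0xe300
  top 5b → 0x1c → shl [RR]
  rd@[10:9]=0x1 ⇒ r1
  rs@[8:7]=0x2 ⇒ r2

r1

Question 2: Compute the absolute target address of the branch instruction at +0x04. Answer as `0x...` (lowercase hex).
[04] 67 fe → 0x67fe
  top 5b → 0xc → beq [J]
  imm: (w>>0)&0x7ff=0x7fe (s11→-2) → #-2
  target = base 0xa1ac + off 0x04 + 2 + imm -2 = 0xa1b0

0xa1b0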